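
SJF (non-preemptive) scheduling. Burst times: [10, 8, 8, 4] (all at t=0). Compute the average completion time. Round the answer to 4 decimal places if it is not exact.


SJF order (ascending): [4, 8, 8, 10]
Completion times:
  Job 1: burst=4, C=4
  Job 2: burst=8, C=12
  Job 3: burst=8, C=20
  Job 4: burst=10, C=30
Average completion = 66/4 = 16.5

16.5


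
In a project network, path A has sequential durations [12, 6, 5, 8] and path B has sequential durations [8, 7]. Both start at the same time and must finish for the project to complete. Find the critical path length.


Path A total = 12 + 6 + 5 + 8 = 31
Path B total = 8 + 7 = 15
Critical path = longest path = max(31, 15) = 31

31


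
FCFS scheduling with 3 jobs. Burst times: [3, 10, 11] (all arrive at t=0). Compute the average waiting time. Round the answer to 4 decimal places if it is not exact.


FCFS order (as given): [3, 10, 11]
Waiting times:
  Job 1: wait = 0
  Job 2: wait = 3
  Job 3: wait = 13
Sum of waiting times = 16
Average waiting time = 16/3 = 5.3333

5.3333


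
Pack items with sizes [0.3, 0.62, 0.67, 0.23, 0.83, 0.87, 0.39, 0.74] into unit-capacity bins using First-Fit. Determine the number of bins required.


Place items sequentially using First-Fit:
  Item 0.3 -> new Bin 1
  Item 0.62 -> Bin 1 (now 0.92)
  Item 0.67 -> new Bin 2
  Item 0.23 -> Bin 2 (now 0.9)
  Item 0.83 -> new Bin 3
  Item 0.87 -> new Bin 4
  Item 0.39 -> new Bin 5
  Item 0.74 -> new Bin 6
Total bins used = 6

6


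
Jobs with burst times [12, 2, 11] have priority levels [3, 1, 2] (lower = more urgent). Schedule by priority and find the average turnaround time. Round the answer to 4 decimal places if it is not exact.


Sort by priority (ascending = highest first):
Order: [(1, 2), (2, 11), (3, 12)]
Completion times:
  Priority 1, burst=2, C=2
  Priority 2, burst=11, C=13
  Priority 3, burst=12, C=25
Average turnaround = 40/3 = 13.3333

13.3333


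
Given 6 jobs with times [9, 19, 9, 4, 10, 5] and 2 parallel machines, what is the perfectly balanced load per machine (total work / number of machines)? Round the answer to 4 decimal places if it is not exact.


Total processing time = 9 + 19 + 9 + 4 + 10 + 5 = 56
Number of machines = 2
Ideal balanced load = 56 / 2 = 28.0

28.0


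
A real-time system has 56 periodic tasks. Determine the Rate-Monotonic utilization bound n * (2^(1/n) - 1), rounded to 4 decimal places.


Compute 2^(1/56) = 1.0124545481
Subtract 1: 1.0124545481 - 1 = 0.0124545481
Multiply by n: 56 * 0.0124545481 = 0.6974546936
Round to 4 dp: 0.6975

0.6975


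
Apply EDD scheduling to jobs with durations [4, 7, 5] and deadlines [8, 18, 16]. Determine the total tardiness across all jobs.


Sort by due date (EDD order): [(4, 8), (5, 16), (7, 18)]
Compute completion times and tardiness:
  Job 1: p=4, d=8, C=4, tardiness=max(0,4-8)=0
  Job 2: p=5, d=16, C=9, tardiness=max(0,9-16)=0
  Job 3: p=7, d=18, C=16, tardiness=max(0,16-18)=0
Total tardiness = 0

0


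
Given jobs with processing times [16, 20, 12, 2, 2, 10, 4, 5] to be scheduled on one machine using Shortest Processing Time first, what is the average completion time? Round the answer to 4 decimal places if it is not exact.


Sort jobs by processing time (SPT order): [2, 2, 4, 5, 10, 12, 16, 20]
Compute completion times sequentially:
  Job 1: processing = 2, completes at 2
  Job 2: processing = 2, completes at 4
  Job 3: processing = 4, completes at 8
  Job 4: processing = 5, completes at 13
  Job 5: processing = 10, completes at 23
  Job 6: processing = 12, completes at 35
  Job 7: processing = 16, completes at 51
  Job 8: processing = 20, completes at 71
Sum of completion times = 207
Average completion time = 207/8 = 25.875

25.875


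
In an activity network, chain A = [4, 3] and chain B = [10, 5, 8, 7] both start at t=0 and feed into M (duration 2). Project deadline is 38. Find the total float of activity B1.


Forward pass: ES(B1) = sum of predecessors on chain B = 0
EF = ES + duration = 0 + 10 = 10
Backward pass: LF(M) = deadline = 38; LS(M) = 38 - 2 = 36
LF(B1) = LS(M) - sum(successors on chain B) = 36 - 20 = 16
LS = LF - duration = 16 - 10 = 6
Total float = LS - ES = 6 - 0 = 6

6


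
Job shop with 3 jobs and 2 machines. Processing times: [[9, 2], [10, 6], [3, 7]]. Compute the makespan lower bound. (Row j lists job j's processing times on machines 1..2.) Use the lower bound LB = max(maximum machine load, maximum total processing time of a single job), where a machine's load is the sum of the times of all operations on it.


Machine loads:
  Machine 1: 9 + 10 + 3 = 22
  Machine 2: 2 + 6 + 7 = 15
Max machine load = 22
Job totals:
  Job 1: 11
  Job 2: 16
  Job 3: 10
Max job total = 16
Lower bound = max(22, 16) = 22

22


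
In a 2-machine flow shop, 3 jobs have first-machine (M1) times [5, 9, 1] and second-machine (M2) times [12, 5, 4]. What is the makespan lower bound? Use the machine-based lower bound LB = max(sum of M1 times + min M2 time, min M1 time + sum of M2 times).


LB1 = sum(M1 times) + min(M2 times) = 15 + 4 = 19
LB2 = min(M1 times) + sum(M2 times) = 1 + 21 = 22
Lower bound = max(LB1, LB2) = max(19, 22) = 22

22


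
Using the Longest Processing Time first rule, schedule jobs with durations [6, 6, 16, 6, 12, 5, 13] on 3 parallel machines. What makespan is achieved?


Sort jobs in decreasing order (LPT): [16, 13, 12, 6, 6, 6, 5]
Assign each job to the least loaded machine:
  Machine 1: jobs [16, 6], load = 22
  Machine 2: jobs [13, 6], load = 19
  Machine 3: jobs [12, 6, 5], load = 23
Makespan = max load = 23

23


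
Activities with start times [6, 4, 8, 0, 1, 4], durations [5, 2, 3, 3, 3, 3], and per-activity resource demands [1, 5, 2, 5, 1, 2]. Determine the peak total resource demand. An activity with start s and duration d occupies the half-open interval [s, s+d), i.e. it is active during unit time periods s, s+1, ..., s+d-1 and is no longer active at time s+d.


Each activity i is active on [start_i, start_i + duration_i).
Compute total resource usage per time slot:
  t=0: active resources = [5], total = 5
  t=1: active resources = [5, 1], total = 6
  t=2: active resources = [5, 1], total = 6
  t=3: active resources = [1], total = 1
  t=4: active resources = [5, 2], total = 7
  t=5: active resources = [5, 2], total = 7
  t=6: active resources = [1, 2], total = 3
  t=7: active resources = [1], total = 1
  t=8: active resources = [1, 2], total = 3
  t=9: active resources = [1, 2], total = 3
  t=10: active resources = [1, 2], total = 3
Peak resource demand = 7

7


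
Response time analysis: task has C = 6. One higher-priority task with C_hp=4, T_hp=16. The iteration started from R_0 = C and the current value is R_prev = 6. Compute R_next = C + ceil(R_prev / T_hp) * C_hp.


R_next = C + ceil(R_prev / T_hp) * C_hp
ceil(6 / 16) = ceil(0.375) = 1
Interference = 1 * 4 = 4
R_next = 6 + 4 = 10

10


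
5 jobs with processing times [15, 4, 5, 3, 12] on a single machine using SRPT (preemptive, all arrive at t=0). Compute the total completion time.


Since all jobs arrive at t=0, SRPT equals SPT ordering.
SPT order: [3, 4, 5, 12, 15]
Completion times:
  Job 1: p=3, C=3
  Job 2: p=4, C=7
  Job 3: p=5, C=12
  Job 4: p=12, C=24
  Job 5: p=15, C=39
Total completion time = 3 + 7 + 12 + 24 + 39 = 85

85


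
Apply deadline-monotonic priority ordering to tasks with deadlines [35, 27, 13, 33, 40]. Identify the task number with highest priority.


Sort tasks by relative deadline (ascending):
  Task 3: deadline = 13
  Task 2: deadline = 27
  Task 4: deadline = 33
  Task 1: deadline = 35
  Task 5: deadline = 40
Priority order (highest first): [3, 2, 4, 1, 5]
Highest priority task = 3

3


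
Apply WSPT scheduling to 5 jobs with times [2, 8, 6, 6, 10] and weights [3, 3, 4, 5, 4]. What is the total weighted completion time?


Compute p/w ratios and sort ascending (WSPT): [(2, 3), (6, 5), (6, 4), (10, 4), (8, 3)]
Compute weighted completion times:
  Job (p=2,w=3): C=2, w*C=3*2=6
  Job (p=6,w=5): C=8, w*C=5*8=40
  Job (p=6,w=4): C=14, w*C=4*14=56
  Job (p=10,w=4): C=24, w*C=4*24=96
  Job (p=8,w=3): C=32, w*C=3*32=96
Total weighted completion time = 294

294


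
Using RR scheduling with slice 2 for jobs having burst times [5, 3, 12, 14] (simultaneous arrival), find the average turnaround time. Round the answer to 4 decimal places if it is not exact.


Time quantum = 2
Execution trace:
  J1 runs 2 units, time = 2
  J2 runs 2 units, time = 4
  J3 runs 2 units, time = 6
  J4 runs 2 units, time = 8
  J1 runs 2 units, time = 10
  J2 runs 1 units, time = 11
  J3 runs 2 units, time = 13
  J4 runs 2 units, time = 15
  J1 runs 1 units, time = 16
  J3 runs 2 units, time = 18
  J4 runs 2 units, time = 20
  J3 runs 2 units, time = 22
  J4 runs 2 units, time = 24
  J3 runs 2 units, time = 26
  J4 runs 2 units, time = 28
  J3 runs 2 units, time = 30
  J4 runs 2 units, time = 32
  J4 runs 2 units, time = 34
Finish times: [16, 11, 30, 34]
Average turnaround = 91/4 = 22.75

22.75


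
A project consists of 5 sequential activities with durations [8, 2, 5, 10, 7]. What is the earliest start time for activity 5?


Activity 5 starts after activities 1 through 4 complete.
Predecessor durations: [8, 2, 5, 10]
ES = 8 + 2 + 5 + 10 = 25

25


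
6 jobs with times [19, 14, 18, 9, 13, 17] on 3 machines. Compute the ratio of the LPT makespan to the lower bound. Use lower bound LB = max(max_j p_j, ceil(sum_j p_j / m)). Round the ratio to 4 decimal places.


LPT order: [19, 18, 17, 14, 13, 9]
Machine loads after assignment: [28, 31, 31]
LPT makespan = 31
Lower bound = max(max_job, ceil(total/3)) = max(19, 30) = 30
Ratio = 31 / 30 = 1.0333

1.0333


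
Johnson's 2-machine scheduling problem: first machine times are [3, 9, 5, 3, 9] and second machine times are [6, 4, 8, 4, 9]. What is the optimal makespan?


Apply Johnson's rule:
  Group 1 (a <= b): [(1, 3, 6), (4, 3, 4), (3, 5, 8), (5, 9, 9)]
  Group 2 (a > b): [(2, 9, 4)]
Optimal job order: [1, 4, 3, 5, 2]
Schedule:
  Job 1: M1 done at 3, M2 done at 9
  Job 4: M1 done at 6, M2 done at 13
  Job 3: M1 done at 11, M2 done at 21
  Job 5: M1 done at 20, M2 done at 30
  Job 2: M1 done at 29, M2 done at 34
Makespan = 34

34


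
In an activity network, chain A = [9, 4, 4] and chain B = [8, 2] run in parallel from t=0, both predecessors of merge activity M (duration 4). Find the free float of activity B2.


ES(B2) = sum of predecessors on chain B = 8
EF(B2) = ES + duration = 8 + 2 = 10
Successor of B2 is M. ES(M) = max(sum(A), sum(B)) = max(17, 10) = 17
Free float = ES(successor) - EF(current) = 17 - 10 = 7

7


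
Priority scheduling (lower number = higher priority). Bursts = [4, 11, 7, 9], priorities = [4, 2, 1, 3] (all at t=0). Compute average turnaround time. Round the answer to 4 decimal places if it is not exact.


Sort by priority (ascending = highest first):
Order: [(1, 7), (2, 11), (3, 9), (4, 4)]
Completion times:
  Priority 1, burst=7, C=7
  Priority 2, burst=11, C=18
  Priority 3, burst=9, C=27
  Priority 4, burst=4, C=31
Average turnaround = 83/4 = 20.75

20.75


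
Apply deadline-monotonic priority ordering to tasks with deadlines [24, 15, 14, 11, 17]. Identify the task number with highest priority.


Sort tasks by relative deadline (ascending):
  Task 4: deadline = 11
  Task 3: deadline = 14
  Task 2: deadline = 15
  Task 5: deadline = 17
  Task 1: deadline = 24
Priority order (highest first): [4, 3, 2, 5, 1]
Highest priority task = 4

4


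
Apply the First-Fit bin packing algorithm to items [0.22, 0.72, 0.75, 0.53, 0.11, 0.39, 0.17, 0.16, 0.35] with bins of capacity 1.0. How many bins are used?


Place items sequentially using First-Fit:
  Item 0.22 -> new Bin 1
  Item 0.72 -> Bin 1 (now 0.94)
  Item 0.75 -> new Bin 2
  Item 0.53 -> new Bin 3
  Item 0.11 -> Bin 2 (now 0.86)
  Item 0.39 -> Bin 3 (now 0.92)
  Item 0.17 -> new Bin 4
  Item 0.16 -> Bin 4 (now 0.33)
  Item 0.35 -> Bin 4 (now 0.68)
Total bins used = 4

4


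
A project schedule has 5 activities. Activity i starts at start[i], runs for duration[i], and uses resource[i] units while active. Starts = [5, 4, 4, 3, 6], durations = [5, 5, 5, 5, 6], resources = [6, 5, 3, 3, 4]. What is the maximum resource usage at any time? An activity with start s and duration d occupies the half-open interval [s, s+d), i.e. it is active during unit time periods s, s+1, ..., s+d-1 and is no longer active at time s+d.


Each activity i is active on [start_i, start_i + duration_i).
Compute total resource usage per time slot:
  t=0: active resources = [], total = 0
  t=1: active resources = [], total = 0
  t=2: active resources = [], total = 0
  t=3: active resources = [3], total = 3
  t=4: active resources = [5, 3, 3], total = 11
  t=5: active resources = [6, 5, 3, 3], total = 17
  t=6: active resources = [6, 5, 3, 3, 4], total = 21
  t=7: active resources = [6, 5, 3, 3, 4], total = 21
  t=8: active resources = [6, 5, 3, 4], total = 18
  t=9: active resources = [6, 4], total = 10
  t=10: active resources = [4], total = 4
  t=11: active resources = [4], total = 4
Peak resource demand = 21

21


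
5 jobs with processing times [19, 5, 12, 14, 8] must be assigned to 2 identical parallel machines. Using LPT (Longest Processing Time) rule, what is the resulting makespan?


Sort jobs in decreasing order (LPT): [19, 14, 12, 8, 5]
Assign each job to the least loaded machine:
  Machine 1: jobs [19, 8], load = 27
  Machine 2: jobs [14, 12, 5], load = 31
Makespan = max load = 31

31


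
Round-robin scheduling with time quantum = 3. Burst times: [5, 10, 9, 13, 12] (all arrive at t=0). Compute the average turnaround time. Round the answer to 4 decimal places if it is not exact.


Time quantum = 3
Execution trace:
  J1 runs 3 units, time = 3
  J2 runs 3 units, time = 6
  J3 runs 3 units, time = 9
  J4 runs 3 units, time = 12
  J5 runs 3 units, time = 15
  J1 runs 2 units, time = 17
  J2 runs 3 units, time = 20
  J3 runs 3 units, time = 23
  J4 runs 3 units, time = 26
  J5 runs 3 units, time = 29
  J2 runs 3 units, time = 32
  J3 runs 3 units, time = 35
  J4 runs 3 units, time = 38
  J5 runs 3 units, time = 41
  J2 runs 1 units, time = 42
  J4 runs 3 units, time = 45
  J5 runs 3 units, time = 48
  J4 runs 1 units, time = 49
Finish times: [17, 42, 35, 49, 48]
Average turnaround = 191/5 = 38.2

38.2


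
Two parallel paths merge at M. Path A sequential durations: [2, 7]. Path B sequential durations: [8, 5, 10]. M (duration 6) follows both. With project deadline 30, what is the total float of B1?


Forward pass: ES(B1) = sum of predecessors on chain B = 0
EF = ES + duration = 0 + 8 = 8
Backward pass: LF(M) = deadline = 30; LS(M) = 30 - 6 = 24
LF(B1) = LS(M) - sum(successors on chain B) = 24 - 15 = 9
LS = LF - duration = 9 - 8 = 1
Total float = LS - ES = 1 - 0 = 1

1


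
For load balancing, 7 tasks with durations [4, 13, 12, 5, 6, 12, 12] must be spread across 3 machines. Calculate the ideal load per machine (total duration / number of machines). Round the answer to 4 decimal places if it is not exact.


Total processing time = 4 + 13 + 12 + 5 + 6 + 12 + 12 = 64
Number of machines = 3
Ideal balanced load = 64 / 3 = 21.3333

21.3333


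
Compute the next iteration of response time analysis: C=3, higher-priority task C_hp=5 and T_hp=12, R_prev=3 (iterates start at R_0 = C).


R_next = C + ceil(R_prev / T_hp) * C_hp
ceil(3 / 12) = ceil(0.25) = 1
Interference = 1 * 5 = 5
R_next = 3 + 5 = 8

8


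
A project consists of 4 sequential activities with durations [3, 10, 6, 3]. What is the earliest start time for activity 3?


Activity 3 starts after activities 1 through 2 complete.
Predecessor durations: [3, 10]
ES = 3 + 10 = 13

13


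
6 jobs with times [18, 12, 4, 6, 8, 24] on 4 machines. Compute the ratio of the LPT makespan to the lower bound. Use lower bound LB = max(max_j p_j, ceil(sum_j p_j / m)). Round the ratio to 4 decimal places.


LPT order: [24, 18, 12, 8, 6, 4]
Machine loads after assignment: [24, 18, 16, 14]
LPT makespan = 24
Lower bound = max(max_job, ceil(total/4)) = max(24, 18) = 24
Ratio = 24 / 24 = 1.0

1.0


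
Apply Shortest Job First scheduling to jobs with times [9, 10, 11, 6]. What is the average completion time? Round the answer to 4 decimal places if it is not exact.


SJF order (ascending): [6, 9, 10, 11]
Completion times:
  Job 1: burst=6, C=6
  Job 2: burst=9, C=15
  Job 3: burst=10, C=25
  Job 4: burst=11, C=36
Average completion = 82/4 = 20.5

20.5


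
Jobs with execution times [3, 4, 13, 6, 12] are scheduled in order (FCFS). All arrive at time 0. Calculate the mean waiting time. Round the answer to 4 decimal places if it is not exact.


FCFS order (as given): [3, 4, 13, 6, 12]
Waiting times:
  Job 1: wait = 0
  Job 2: wait = 3
  Job 3: wait = 7
  Job 4: wait = 20
  Job 5: wait = 26
Sum of waiting times = 56
Average waiting time = 56/5 = 11.2

11.2


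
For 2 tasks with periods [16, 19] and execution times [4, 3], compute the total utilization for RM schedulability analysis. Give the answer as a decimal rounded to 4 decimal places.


Compute individual utilizations (exact fractions):
  Task 1: C/T = 4/16 = 1/4 (approx. 0.25)
  Task 2: C/T = 3/19 (approx. 0.1579)
Total utilization U = 1/4 + 3/19 = 31/76
Rounded to 4 decimal places: U = 0.4079
RM (Liu & Layland) bound for 2 tasks = 0.828427; compare with U = 31/76 (approx. 0.407895)
U <= bound, so schedulable by RM sufficient condition.

0.4079


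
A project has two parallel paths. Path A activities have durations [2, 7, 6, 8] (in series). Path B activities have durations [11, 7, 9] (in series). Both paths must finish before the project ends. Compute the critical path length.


Path A total = 2 + 7 + 6 + 8 = 23
Path B total = 11 + 7 + 9 = 27
Critical path = longest path = max(23, 27) = 27

27


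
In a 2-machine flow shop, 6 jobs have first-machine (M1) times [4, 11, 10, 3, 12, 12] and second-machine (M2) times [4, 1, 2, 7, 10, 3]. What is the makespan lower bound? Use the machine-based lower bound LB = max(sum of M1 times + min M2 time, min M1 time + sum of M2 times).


LB1 = sum(M1 times) + min(M2 times) = 52 + 1 = 53
LB2 = min(M1 times) + sum(M2 times) = 3 + 27 = 30
Lower bound = max(LB1, LB2) = max(53, 30) = 53

53


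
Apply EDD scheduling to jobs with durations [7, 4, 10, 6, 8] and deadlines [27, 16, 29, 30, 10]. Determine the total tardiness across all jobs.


Sort by due date (EDD order): [(8, 10), (4, 16), (7, 27), (10, 29), (6, 30)]
Compute completion times and tardiness:
  Job 1: p=8, d=10, C=8, tardiness=max(0,8-10)=0
  Job 2: p=4, d=16, C=12, tardiness=max(0,12-16)=0
  Job 3: p=7, d=27, C=19, tardiness=max(0,19-27)=0
  Job 4: p=10, d=29, C=29, tardiness=max(0,29-29)=0
  Job 5: p=6, d=30, C=35, tardiness=max(0,35-30)=5
Total tardiness = 5

5


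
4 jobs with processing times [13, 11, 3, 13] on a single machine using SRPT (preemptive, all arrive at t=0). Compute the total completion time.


Since all jobs arrive at t=0, SRPT equals SPT ordering.
SPT order: [3, 11, 13, 13]
Completion times:
  Job 1: p=3, C=3
  Job 2: p=11, C=14
  Job 3: p=13, C=27
  Job 4: p=13, C=40
Total completion time = 3 + 14 + 27 + 40 = 84

84


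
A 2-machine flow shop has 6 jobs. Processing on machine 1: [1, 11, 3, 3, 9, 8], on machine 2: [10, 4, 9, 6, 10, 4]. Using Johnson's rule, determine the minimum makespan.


Apply Johnson's rule:
  Group 1 (a <= b): [(1, 1, 10), (3, 3, 9), (4, 3, 6), (5, 9, 10)]
  Group 2 (a > b): [(2, 11, 4), (6, 8, 4)]
Optimal job order: [1, 3, 4, 5, 2, 6]
Schedule:
  Job 1: M1 done at 1, M2 done at 11
  Job 3: M1 done at 4, M2 done at 20
  Job 4: M1 done at 7, M2 done at 26
  Job 5: M1 done at 16, M2 done at 36
  Job 2: M1 done at 27, M2 done at 40
  Job 6: M1 done at 35, M2 done at 44
Makespan = 44

44


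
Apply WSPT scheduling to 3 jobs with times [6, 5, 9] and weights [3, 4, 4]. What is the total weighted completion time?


Compute p/w ratios and sort ascending (WSPT): [(5, 4), (6, 3), (9, 4)]
Compute weighted completion times:
  Job (p=5,w=4): C=5, w*C=4*5=20
  Job (p=6,w=3): C=11, w*C=3*11=33
  Job (p=9,w=4): C=20, w*C=4*20=80
Total weighted completion time = 133

133


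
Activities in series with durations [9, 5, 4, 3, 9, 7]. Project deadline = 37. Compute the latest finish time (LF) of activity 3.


LF(activity 3) = deadline - sum of successor durations
Successors: activities 4 through 6 with durations [3, 9, 7]
Sum of successor durations = 19
LF = 37 - 19 = 18

18


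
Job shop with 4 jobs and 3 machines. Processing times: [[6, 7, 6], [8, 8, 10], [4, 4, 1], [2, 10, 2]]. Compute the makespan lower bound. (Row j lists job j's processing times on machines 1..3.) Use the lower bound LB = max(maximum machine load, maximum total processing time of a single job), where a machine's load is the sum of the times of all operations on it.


Machine loads:
  Machine 1: 6 + 8 + 4 + 2 = 20
  Machine 2: 7 + 8 + 4 + 10 = 29
  Machine 3: 6 + 10 + 1 + 2 = 19
Max machine load = 29
Job totals:
  Job 1: 19
  Job 2: 26
  Job 3: 9
  Job 4: 14
Max job total = 26
Lower bound = max(29, 26) = 29

29


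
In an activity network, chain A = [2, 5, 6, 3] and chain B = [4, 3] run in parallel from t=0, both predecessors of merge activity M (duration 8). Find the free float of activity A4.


ES(A4) = sum of predecessors on chain A = 13
EF(A4) = ES + duration = 13 + 3 = 16
Successor of A4 is M. ES(M) = max(sum(A), sum(B)) = max(16, 7) = 16
Free float = ES(successor) - EF(current) = 16 - 16 = 0

0


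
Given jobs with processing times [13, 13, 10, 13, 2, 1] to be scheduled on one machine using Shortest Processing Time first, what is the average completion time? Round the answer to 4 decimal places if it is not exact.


Sort jobs by processing time (SPT order): [1, 2, 10, 13, 13, 13]
Compute completion times sequentially:
  Job 1: processing = 1, completes at 1
  Job 2: processing = 2, completes at 3
  Job 3: processing = 10, completes at 13
  Job 4: processing = 13, completes at 26
  Job 5: processing = 13, completes at 39
  Job 6: processing = 13, completes at 52
Sum of completion times = 134
Average completion time = 134/6 = 22.3333

22.3333


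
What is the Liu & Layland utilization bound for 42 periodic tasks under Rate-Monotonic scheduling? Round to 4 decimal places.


Compute 2^(1/42) = 1.0166404394
Subtract 1: 1.0166404394 - 1 = 0.0166404394
Multiply by n: 42 * 0.0166404394 = 0.6988984548
Round to 4 dp: 0.6989

0.6989


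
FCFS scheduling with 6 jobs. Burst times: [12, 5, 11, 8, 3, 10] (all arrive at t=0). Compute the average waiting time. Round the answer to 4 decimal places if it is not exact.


FCFS order (as given): [12, 5, 11, 8, 3, 10]
Waiting times:
  Job 1: wait = 0
  Job 2: wait = 12
  Job 3: wait = 17
  Job 4: wait = 28
  Job 5: wait = 36
  Job 6: wait = 39
Sum of waiting times = 132
Average waiting time = 132/6 = 22.0

22.0


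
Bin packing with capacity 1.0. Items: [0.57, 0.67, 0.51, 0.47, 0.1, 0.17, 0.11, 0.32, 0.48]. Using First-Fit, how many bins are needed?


Place items sequentially using First-Fit:
  Item 0.57 -> new Bin 1
  Item 0.67 -> new Bin 2
  Item 0.51 -> new Bin 3
  Item 0.47 -> Bin 3 (now 0.98)
  Item 0.1 -> Bin 1 (now 0.67)
  Item 0.17 -> Bin 1 (now 0.84)
  Item 0.11 -> Bin 1 (now 0.95)
  Item 0.32 -> Bin 2 (now 0.99)
  Item 0.48 -> new Bin 4
Total bins used = 4

4


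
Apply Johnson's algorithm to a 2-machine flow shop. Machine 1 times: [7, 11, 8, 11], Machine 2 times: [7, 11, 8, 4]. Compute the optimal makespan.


Apply Johnson's rule:
  Group 1 (a <= b): [(1, 7, 7), (3, 8, 8), (2, 11, 11)]
  Group 2 (a > b): [(4, 11, 4)]
Optimal job order: [1, 3, 2, 4]
Schedule:
  Job 1: M1 done at 7, M2 done at 14
  Job 3: M1 done at 15, M2 done at 23
  Job 2: M1 done at 26, M2 done at 37
  Job 4: M1 done at 37, M2 done at 41
Makespan = 41

41


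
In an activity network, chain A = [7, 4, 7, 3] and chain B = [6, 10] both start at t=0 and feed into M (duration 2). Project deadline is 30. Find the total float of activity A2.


Forward pass: ES(A2) = sum of predecessors on chain A = 7
EF = ES + duration = 7 + 4 = 11
Backward pass: LF(M) = deadline = 30; LS(M) = 30 - 2 = 28
LF(A2) = LS(M) - sum(successors on chain A) = 28 - 10 = 18
LS = LF - duration = 18 - 4 = 14
Total float = LS - ES = 14 - 7 = 7

7


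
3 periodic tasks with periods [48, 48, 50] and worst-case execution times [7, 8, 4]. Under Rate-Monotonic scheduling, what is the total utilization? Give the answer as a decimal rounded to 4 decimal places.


Compute individual utilizations (exact fractions):
  Task 1: C/T = 7/48 (approx. 0.1458)
  Task 2: C/T = 8/48 = 1/6 (approx. 0.1667)
  Task 3: C/T = 4/50 = 2/25 (approx. 0.08)
Total utilization U = 7/48 + 1/6 + 2/25 = 157/400
Rounded to 4 decimal places: U = 0.3925
RM (Liu & Layland) bound for 3 tasks = 0.779763; compare with U = 157/400 (approx. 0.392500)
U <= bound, so schedulable by RM sufficient condition.

0.3925


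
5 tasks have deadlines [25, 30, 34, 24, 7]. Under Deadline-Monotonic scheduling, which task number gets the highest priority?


Sort tasks by relative deadline (ascending):
  Task 5: deadline = 7
  Task 4: deadline = 24
  Task 1: deadline = 25
  Task 2: deadline = 30
  Task 3: deadline = 34
Priority order (highest first): [5, 4, 1, 2, 3]
Highest priority task = 5

5


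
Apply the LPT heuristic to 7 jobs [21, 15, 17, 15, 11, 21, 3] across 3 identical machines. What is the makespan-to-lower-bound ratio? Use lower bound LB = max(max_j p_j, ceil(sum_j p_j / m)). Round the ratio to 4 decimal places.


LPT order: [21, 21, 17, 15, 15, 11, 3]
Machine loads after assignment: [36, 35, 32]
LPT makespan = 36
Lower bound = max(max_job, ceil(total/3)) = max(21, 35) = 35
Ratio = 36 / 35 = 1.0286

1.0286


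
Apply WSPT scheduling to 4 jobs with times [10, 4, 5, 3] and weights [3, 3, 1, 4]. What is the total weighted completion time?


Compute p/w ratios and sort ascending (WSPT): [(3, 4), (4, 3), (10, 3), (5, 1)]
Compute weighted completion times:
  Job (p=3,w=4): C=3, w*C=4*3=12
  Job (p=4,w=3): C=7, w*C=3*7=21
  Job (p=10,w=3): C=17, w*C=3*17=51
  Job (p=5,w=1): C=22, w*C=1*22=22
Total weighted completion time = 106

106


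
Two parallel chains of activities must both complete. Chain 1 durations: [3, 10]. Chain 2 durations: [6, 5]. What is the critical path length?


Path A total = 3 + 10 = 13
Path B total = 6 + 5 = 11
Critical path = longest path = max(13, 11) = 13

13


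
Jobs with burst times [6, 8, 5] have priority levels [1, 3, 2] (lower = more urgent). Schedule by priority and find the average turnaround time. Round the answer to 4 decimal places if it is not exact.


Sort by priority (ascending = highest first):
Order: [(1, 6), (2, 5), (3, 8)]
Completion times:
  Priority 1, burst=6, C=6
  Priority 2, burst=5, C=11
  Priority 3, burst=8, C=19
Average turnaround = 36/3 = 12.0

12.0


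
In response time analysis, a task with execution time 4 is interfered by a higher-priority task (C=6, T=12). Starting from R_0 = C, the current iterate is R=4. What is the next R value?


R_next = C + ceil(R_prev / T_hp) * C_hp
ceil(4 / 12) = ceil(0.3333) = 1
Interference = 1 * 6 = 6
R_next = 4 + 6 = 10

10


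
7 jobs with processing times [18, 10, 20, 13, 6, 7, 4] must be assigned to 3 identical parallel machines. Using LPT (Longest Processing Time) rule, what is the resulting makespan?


Sort jobs in decreasing order (LPT): [20, 18, 13, 10, 7, 6, 4]
Assign each job to the least loaded machine:
  Machine 1: jobs [20, 6], load = 26
  Machine 2: jobs [18, 7], load = 25
  Machine 3: jobs [13, 10, 4], load = 27
Makespan = max load = 27

27


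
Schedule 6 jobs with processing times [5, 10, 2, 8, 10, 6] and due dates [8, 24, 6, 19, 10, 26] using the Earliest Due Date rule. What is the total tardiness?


Sort by due date (EDD order): [(2, 6), (5, 8), (10, 10), (8, 19), (10, 24), (6, 26)]
Compute completion times and tardiness:
  Job 1: p=2, d=6, C=2, tardiness=max(0,2-6)=0
  Job 2: p=5, d=8, C=7, tardiness=max(0,7-8)=0
  Job 3: p=10, d=10, C=17, tardiness=max(0,17-10)=7
  Job 4: p=8, d=19, C=25, tardiness=max(0,25-19)=6
  Job 5: p=10, d=24, C=35, tardiness=max(0,35-24)=11
  Job 6: p=6, d=26, C=41, tardiness=max(0,41-26)=15
Total tardiness = 39

39


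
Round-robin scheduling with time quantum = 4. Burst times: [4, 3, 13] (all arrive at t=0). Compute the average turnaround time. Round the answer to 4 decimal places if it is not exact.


Time quantum = 4
Execution trace:
  J1 runs 4 units, time = 4
  J2 runs 3 units, time = 7
  J3 runs 4 units, time = 11
  J3 runs 4 units, time = 15
  J3 runs 4 units, time = 19
  J3 runs 1 units, time = 20
Finish times: [4, 7, 20]
Average turnaround = 31/3 = 10.3333

10.3333


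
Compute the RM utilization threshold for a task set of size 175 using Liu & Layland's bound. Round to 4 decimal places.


Compute 2^(1/175) = 1.0039686955
Subtract 1: 1.0039686955 - 1 = 0.0039686955
Multiply by n: 175 * 0.0039686955 = 0.6945217125
Round to 4 dp: 0.6945

0.6945


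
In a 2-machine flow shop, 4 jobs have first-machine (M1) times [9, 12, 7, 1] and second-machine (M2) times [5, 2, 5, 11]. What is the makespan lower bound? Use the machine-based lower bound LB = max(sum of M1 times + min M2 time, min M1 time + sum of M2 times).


LB1 = sum(M1 times) + min(M2 times) = 29 + 2 = 31
LB2 = min(M1 times) + sum(M2 times) = 1 + 23 = 24
Lower bound = max(LB1, LB2) = max(31, 24) = 31

31


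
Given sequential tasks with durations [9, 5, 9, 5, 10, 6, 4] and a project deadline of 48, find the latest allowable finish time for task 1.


LF(activity 1) = deadline - sum of successor durations
Successors: activities 2 through 7 with durations [5, 9, 5, 10, 6, 4]
Sum of successor durations = 39
LF = 48 - 39 = 9

9


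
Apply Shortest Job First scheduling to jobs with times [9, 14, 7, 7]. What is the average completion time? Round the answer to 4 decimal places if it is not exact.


SJF order (ascending): [7, 7, 9, 14]
Completion times:
  Job 1: burst=7, C=7
  Job 2: burst=7, C=14
  Job 3: burst=9, C=23
  Job 4: burst=14, C=37
Average completion = 81/4 = 20.25

20.25


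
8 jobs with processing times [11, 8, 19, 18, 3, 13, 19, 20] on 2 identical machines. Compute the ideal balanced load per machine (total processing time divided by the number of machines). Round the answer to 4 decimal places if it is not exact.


Total processing time = 11 + 8 + 19 + 18 + 3 + 13 + 19 + 20 = 111
Number of machines = 2
Ideal balanced load = 111 / 2 = 55.5

55.5


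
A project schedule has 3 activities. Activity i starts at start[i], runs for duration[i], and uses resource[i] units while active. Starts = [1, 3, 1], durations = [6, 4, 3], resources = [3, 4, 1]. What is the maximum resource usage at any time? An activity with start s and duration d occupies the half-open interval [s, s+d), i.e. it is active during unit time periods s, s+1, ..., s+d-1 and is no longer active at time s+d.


Each activity i is active on [start_i, start_i + duration_i).
Compute total resource usage per time slot:
  t=0: active resources = [], total = 0
  t=1: active resources = [3, 1], total = 4
  t=2: active resources = [3, 1], total = 4
  t=3: active resources = [3, 4, 1], total = 8
  t=4: active resources = [3, 4], total = 7
  t=5: active resources = [3, 4], total = 7
  t=6: active resources = [3, 4], total = 7
Peak resource demand = 8

8


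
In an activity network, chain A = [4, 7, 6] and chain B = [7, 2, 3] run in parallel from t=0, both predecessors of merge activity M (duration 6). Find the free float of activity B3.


ES(B3) = sum of predecessors on chain B = 9
EF(B3) = ES + duration = 9 + 3 = 12
Successor of B3 is M. ES(M) = max(sum(A), sum(B)) = max(17, 12) = 17
Free float = ES(successor) - EF(current) = 17 - 12 = 5

5


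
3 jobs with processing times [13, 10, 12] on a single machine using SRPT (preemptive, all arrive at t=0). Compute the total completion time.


Since all jobs arrive at t=0, SRPT equals SPT ordering.
SPT order: [10, 12, 13]
Completion times:
  Job 1: p=10, C=10
  Job 2: p=12, C=22
  Job 3: p=13, C=35
Total completion time = 10 + 22 + 35 = 67

67


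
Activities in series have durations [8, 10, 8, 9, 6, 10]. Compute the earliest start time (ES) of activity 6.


Activity 6 starts after activities 1 through 5 complete.
Predecessor durations: [8, 10, 8, 9, 6]
ES = 8 + 10 + 8 + 9 + 6 = 41

41


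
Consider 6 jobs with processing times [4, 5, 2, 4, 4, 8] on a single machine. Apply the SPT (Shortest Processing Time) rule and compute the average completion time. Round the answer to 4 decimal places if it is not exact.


Sort jobs by processing time (SPT order): [2, 4, 4, 4, 5, 8]
Compute completion times sequentially:
  Job 1: processing = 2, completes at 2
  Job 2: processing = 4, completes at 6
  Job 3: processing = 4, completes at 10
  Job 4: processing = 4, completes at 14
  Job 5: processing = 5, completes at 19
  Job 6: processing = 8, completes at 27
Sum of completion times = 78
Average completion time = 78/6 = 13.0

13.0


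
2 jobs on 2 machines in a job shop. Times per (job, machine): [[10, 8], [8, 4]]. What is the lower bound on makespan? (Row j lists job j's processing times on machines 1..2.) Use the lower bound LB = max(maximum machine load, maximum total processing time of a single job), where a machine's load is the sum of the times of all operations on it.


Machine loads:
  Machine 1: 10 + 8 = 18
  Machine 2: 8 + 4 = 12
Max machine load = 18
Job totals:
  Job 1: 18
  Job 2: 12
Max job total = 18
Lower bound = max(18, 18) = 18

18


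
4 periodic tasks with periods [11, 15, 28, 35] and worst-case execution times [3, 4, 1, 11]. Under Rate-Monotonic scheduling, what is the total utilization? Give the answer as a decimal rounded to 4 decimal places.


Compute individual utilizations (exact fractions):
  Task 1: C/T = 3/11 (approx. 0.2727)
  Task 2: C/T = 4/15 (approx. 0.2667)
  Task 3: C/T = 1/28 (approx. 0.0357)
  Task 4: C/T = 11/35 (approx. 0.3143)
Total utilization U = 3/11 + 4/15 + 1/28 + 11/35 = 587/660
Rounded to 4 decimal places: U = 0.8894
RM (Liu & Layland) bound for 4 tasks = 0.756828; compare with U = 587/660 (approx. 0.889394)
bound < U <= 1, so the RM sufficient condition is not met (inconclusive; an exact test such as response-time analysis is needed).

0.8894


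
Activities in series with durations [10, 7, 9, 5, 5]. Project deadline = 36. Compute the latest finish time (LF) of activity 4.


LF(activity 4) = deadline - sum of successor durations
Successors: activities 5 through 5 with durations [5]
Sum of successor durations = 5
LF = 36 - 5 = 31

31


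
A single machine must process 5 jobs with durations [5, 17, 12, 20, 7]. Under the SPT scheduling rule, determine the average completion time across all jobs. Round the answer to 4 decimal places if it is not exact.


Sort jobs by processing time (SPT order): [5, 7, 12, 17, 20]
Compute completion times sequentially:
  Job 1: processing = 5, completes at 5
  Job 2: processing = 7, completes at 12
  Job 3: processing = 12, completes at 24
  Job 4: processing = 17, completes at 41
  Job 5: processing = 20, completes at 61
Sum of completion times = 143
Average completion time = 143/5 = 28.6

28.6


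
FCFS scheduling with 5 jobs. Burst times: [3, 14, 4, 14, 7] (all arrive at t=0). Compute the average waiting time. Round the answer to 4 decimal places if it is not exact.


FCFS order (as given): [3, 14, 4, 14, 7]
Waiting times:
  Job 1: wait = 0
  Job 2: wait = 3
  Job 3: wait = 17
  Job 4: wait = 21
  Job 5: wait = 35
Sum of waiting times = 76
Average waiting time = 76/5 = 15.2

15.2


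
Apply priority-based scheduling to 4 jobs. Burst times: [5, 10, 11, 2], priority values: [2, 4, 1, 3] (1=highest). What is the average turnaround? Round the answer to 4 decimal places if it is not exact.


Sort by priority (ascending = highest first):
Order: [(1, 11), (2, 5), (3, 2), (4, 10)]
Completion times:
  Priority 1, burst=11, C=11
  Priority 2, burst=5, C=16
  Priority 3, burst=2, C=18
  Priority 4, burst=10, C=28
Average turnaround = 73/4 = 18.25

18.25


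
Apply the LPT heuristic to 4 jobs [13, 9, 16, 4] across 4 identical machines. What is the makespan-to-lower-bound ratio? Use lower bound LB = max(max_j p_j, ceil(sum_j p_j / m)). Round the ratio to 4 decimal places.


LPT order: [16, 13, 9, 4]
Machine loads after assignment: [16, 13, 9, 4]
LPT makespan = 16
Lower bound = max(max_job, ceil(total/4)) = max(16, 11) = 16
Ratio = 16 / 16 = 1.0

1.0


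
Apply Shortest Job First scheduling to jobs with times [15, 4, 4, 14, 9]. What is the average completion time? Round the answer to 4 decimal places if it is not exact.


SJF order (ascending): [4, 4, 9, 14, 15]
Completion times:
  Job 1: burst=4, C=4
  Job 2: burst=4, C=8
  Job 3: burst=9, C=17
  Job 4: burst=14, C=31
  Job 5: burst=15, C=46
Average completion = 106/5 = 21.2

21.2


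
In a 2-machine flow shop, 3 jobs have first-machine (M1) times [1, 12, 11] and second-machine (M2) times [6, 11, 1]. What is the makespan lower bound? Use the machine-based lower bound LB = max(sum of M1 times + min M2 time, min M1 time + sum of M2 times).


LB1 = sum(M1 times) + min(M2 times) = 24 + 1 = 25
LB2 = min(M1 times) + sum(M2 times) = 1 + 18 = 19
Lower bound = max(LB1, LB2) = max(25, 19) = 25

25


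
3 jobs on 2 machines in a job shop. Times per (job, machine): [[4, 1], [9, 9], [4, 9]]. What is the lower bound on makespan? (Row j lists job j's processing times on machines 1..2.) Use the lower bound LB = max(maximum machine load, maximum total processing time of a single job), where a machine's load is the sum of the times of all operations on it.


Machine loads:
  Machine 1: 4 + 9 + 4 = 17
  Machine 2: 1 + 9 + 9 = 19
Max machine load = 19
Job totals:
  Job 1: 5
  Job 2: 18
  Job 3: 13
Max job total = 18
Lower bound = max(19, 18) = 19

19


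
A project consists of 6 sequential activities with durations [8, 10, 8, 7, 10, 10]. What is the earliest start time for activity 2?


Activity 2 starts after activities 1 through 1 complete.
Predecessor durations: [8]
ES = 8 = 8

8


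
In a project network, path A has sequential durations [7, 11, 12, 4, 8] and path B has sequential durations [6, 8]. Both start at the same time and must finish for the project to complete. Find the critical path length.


Path A total = 7 + 11 + 12 + 4 + 8 = 42
Path B total = 6 + 8 = 14
Critical path = longest path = max(42, 14) = 42

42


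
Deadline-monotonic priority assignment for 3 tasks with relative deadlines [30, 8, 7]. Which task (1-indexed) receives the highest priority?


Sort tasks by relative deadline (ascending):
  Task 3: deadline = 7
  Task 2: deadline = 8
  Task 1: deadline = 30
Priority order (highest first): [3, 2, 1]
Highest priority task = 3

3


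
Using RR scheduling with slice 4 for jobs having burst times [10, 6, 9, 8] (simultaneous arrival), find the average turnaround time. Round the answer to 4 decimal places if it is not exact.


Time quantum = 4
Execution trace:
  J1 runs 4 units, time = 4
  J2 runs 4 units, time = 8
  J3 runs 4 units, time = 12
  J4 runs 4 units, time = 16
  J1 runs 4 units, time = 20
  J2 runs 2 units, time = 22
  J3 runs 4 units, time = 26
  J4 runs 4 units, time = 30
  J1 runs 2 units, time = 32
  J3 runs 1 units, time = 33
Finish times: [32, 22, 33, 30]
Average turnaround = 117/4 = 29.25

29.25


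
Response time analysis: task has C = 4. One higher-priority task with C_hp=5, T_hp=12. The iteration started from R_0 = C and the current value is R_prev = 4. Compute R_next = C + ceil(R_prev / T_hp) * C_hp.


R_next = C + ceil(R_prev / T_hp) * C_hp
ceil(4 / 12) = ceil(0.3333) = 1
Interference = 1 * 5 = 5
R_next = 4 + 5 = 9

9


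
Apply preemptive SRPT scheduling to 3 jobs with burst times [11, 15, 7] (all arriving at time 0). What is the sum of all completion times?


Since all jobs arrive at t=0, SRPT equals SPT ordering.
SPT order: [7, 11, 15]
Completion times:
  Job 1: p=7, C=7
  Job 2: p=11, C=18
  Job 3: p=15, C=33
Total completion time = 7 + 18 + 33 = 58

58


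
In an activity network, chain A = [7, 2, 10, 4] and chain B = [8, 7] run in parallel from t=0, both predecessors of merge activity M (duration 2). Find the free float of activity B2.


ES(B2) = sum of predecessors on chain B = 8
EF(B2) = ES + duration = 8 + 7 = 15
Successor of B2 is M. ES(M) = max(sum(A), sum(B)) = max(23, 15) = 23
Free float = ES(successor) - EF(current) = 23 - 15 = 8

8
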